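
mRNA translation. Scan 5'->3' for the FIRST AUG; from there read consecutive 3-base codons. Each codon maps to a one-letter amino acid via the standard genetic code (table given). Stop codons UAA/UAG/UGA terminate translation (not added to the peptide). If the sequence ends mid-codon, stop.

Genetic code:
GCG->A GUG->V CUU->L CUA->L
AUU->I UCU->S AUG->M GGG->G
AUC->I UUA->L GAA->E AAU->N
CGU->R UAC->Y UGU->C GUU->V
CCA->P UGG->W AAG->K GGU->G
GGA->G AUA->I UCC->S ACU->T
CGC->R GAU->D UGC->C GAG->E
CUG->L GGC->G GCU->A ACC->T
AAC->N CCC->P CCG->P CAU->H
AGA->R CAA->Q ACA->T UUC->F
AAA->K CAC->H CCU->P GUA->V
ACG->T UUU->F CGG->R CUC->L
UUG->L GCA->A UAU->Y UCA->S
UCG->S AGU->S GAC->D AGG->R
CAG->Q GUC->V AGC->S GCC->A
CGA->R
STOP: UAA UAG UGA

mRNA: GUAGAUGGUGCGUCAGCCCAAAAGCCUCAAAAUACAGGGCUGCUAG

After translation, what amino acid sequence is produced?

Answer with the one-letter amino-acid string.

start AUG at pos 4
pos 4: AUG -> M; peptide=M
pos 7: GUG -> V; peptide=MV
pos 10: CGU -> R; peptide=MVR
pos 13: CAG -> Q; peptide=MVRQ
pos 16: CCC -> P; peptide=MVRQP
pos 19: AAA -> K; peptide=MVRQPK
pos 22: AGC -> S; peptide=MVRQPKS
pos 25: CUC -> L; peptide=MVRQPKSL
pos 28: AAA -> K; peptide=MVRQPKSLK
pos 31: AUA -> I; peptide=MVRQPKSLKI
pos 34: CAG -> Q; peptide=MVRQPKSLKIQ
pos 37: GGC -> G; peptide=MVRQPKSLKIQG
pos 40: UGC -> C; peptide=MVRQPKSLKIQGC
pos 43: UAG -> STOP

Answer: MVRQPKSLKIQGC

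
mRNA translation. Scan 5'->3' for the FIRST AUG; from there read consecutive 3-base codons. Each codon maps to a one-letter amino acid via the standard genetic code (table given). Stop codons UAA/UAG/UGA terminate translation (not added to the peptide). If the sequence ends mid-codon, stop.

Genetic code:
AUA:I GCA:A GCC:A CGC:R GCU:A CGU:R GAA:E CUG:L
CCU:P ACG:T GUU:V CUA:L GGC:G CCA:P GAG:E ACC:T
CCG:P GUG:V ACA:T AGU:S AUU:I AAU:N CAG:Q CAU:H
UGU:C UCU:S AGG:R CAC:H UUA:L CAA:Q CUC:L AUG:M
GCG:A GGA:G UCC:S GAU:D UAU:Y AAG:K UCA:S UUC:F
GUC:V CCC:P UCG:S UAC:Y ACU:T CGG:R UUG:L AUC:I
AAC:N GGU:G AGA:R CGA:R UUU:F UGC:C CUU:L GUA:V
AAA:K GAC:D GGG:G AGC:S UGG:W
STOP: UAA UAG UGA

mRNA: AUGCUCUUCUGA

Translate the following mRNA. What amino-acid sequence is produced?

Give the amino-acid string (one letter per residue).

Answer: MLF

Derivation:
start AUG at pos 0
pos 0: AUG -> M; peptide=M
pos 3: CUC -> L; peptide=ML
pos 6: UUC -> F; peptide=MLF
pos 9: UGA -> STOP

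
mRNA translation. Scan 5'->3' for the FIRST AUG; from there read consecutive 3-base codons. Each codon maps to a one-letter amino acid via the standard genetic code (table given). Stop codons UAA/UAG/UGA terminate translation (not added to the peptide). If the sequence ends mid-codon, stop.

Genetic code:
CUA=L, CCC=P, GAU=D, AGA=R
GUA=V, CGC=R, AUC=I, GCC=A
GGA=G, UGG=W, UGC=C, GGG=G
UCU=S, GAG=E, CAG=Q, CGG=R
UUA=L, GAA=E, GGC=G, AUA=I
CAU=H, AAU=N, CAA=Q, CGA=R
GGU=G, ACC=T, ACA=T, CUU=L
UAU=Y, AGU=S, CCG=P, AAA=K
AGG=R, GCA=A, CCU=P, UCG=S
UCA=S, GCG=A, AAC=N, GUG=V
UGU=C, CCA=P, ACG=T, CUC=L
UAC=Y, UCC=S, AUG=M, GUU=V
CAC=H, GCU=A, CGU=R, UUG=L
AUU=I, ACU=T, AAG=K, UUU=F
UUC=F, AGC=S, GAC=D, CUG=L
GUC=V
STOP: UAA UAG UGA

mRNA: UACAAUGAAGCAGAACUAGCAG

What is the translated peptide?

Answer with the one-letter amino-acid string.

Answer: MKQN

Derivation:
start AUG at pos 4
pos 4: AUG -> M; peptide=M
pos 7: AAG -> K; peptide=MK
pos 10: CAG -> Q; peptide=MKQ
pos 13: AAC -> N; peptide=MKQN
pos 16: UAG -> STOP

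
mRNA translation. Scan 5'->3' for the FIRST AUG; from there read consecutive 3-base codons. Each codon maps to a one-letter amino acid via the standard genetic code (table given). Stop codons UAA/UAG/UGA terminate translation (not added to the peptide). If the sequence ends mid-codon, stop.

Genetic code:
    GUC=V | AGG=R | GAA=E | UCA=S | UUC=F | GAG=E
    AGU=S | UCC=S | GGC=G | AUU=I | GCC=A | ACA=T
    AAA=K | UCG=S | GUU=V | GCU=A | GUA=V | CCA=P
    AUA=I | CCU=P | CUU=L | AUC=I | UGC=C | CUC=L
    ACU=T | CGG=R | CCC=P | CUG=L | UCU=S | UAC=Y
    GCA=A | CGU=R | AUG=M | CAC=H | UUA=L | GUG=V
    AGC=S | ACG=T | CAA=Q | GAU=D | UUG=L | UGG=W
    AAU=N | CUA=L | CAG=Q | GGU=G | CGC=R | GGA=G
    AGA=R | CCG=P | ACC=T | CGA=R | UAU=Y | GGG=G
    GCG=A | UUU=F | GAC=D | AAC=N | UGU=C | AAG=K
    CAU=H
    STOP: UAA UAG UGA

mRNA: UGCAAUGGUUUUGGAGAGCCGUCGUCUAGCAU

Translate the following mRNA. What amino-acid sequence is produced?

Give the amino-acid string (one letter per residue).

Answer: MVLESRRLA

Derivation:
start AUG at pos 4
pos 4: AUG -> M; peptide=M
pos 7: GUU -> V; peptide=MV
pos 10: UUG -> L; peptide=MVL
pos 13: GAG -> E; peptide=MVLE
pos 16: AGC -> S; peptide=MVLES
pos 19: CGU -> R; peptide=MVLESR
pos 22: CGU -> R; peptide=MVLESRR
pos 25: CUA -> L; peptide=MVLESRRL
pos 28: GCA -> A; peptide=MVLESRRLA
pos 31: only 1 nt remain (<3), stop (end of mRNA)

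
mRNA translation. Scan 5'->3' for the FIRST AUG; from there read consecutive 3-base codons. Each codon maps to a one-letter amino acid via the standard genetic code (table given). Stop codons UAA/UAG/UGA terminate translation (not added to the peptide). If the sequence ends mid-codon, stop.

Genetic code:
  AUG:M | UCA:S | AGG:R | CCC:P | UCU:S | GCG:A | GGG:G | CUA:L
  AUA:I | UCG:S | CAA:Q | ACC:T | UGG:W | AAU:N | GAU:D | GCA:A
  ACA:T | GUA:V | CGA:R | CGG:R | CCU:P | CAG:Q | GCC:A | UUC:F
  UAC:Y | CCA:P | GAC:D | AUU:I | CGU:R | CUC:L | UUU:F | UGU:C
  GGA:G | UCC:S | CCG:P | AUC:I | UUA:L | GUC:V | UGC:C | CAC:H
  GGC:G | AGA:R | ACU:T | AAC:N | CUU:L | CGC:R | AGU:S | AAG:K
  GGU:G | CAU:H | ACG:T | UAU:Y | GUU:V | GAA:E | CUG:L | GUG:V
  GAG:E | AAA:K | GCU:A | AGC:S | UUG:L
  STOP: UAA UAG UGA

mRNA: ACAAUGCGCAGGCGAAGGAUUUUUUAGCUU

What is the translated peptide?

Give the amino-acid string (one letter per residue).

start AUG at pos 3
pos 3: AUG -> M; peptide=M
pos 6: CGC -> R; peptide=MR
pos 9: AGG -> R; peptide=MRR
pos 12: CGA -> R; peptide=MRRR
pos 15: AGG -> R; peptide=MRRRR
pos 18: AUU -> I; peptide=MRRRRI
pos 21: UUU -> F; peptide=MRRRRIF
pos 24: UAG -> STOP

Answer: MRRRRIF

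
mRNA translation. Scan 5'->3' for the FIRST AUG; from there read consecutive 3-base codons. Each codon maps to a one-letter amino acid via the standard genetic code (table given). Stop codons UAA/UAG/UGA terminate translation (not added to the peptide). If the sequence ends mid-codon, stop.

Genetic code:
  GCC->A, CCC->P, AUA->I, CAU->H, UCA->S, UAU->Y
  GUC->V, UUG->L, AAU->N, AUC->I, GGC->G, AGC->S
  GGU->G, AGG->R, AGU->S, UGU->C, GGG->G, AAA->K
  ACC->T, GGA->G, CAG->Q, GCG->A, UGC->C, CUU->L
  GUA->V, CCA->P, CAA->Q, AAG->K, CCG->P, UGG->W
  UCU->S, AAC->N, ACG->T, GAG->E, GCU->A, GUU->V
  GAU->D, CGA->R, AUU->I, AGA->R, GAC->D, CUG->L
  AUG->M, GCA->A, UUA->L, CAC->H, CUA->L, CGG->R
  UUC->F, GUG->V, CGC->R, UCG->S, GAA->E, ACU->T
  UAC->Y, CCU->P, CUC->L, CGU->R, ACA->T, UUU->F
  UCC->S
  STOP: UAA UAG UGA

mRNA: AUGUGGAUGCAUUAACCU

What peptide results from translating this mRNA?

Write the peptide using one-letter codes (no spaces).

Answer: MWMH

Derivation:
start AUG at pos 0
pos 0: AUG -> M; peptide=M
pos 3: UGG -> W; peptide=MW
pos 6: AUG -> M; peptide=MWM
pos 9: CAU -> H; peptide=MWMH
pos 12: UAA -> STOP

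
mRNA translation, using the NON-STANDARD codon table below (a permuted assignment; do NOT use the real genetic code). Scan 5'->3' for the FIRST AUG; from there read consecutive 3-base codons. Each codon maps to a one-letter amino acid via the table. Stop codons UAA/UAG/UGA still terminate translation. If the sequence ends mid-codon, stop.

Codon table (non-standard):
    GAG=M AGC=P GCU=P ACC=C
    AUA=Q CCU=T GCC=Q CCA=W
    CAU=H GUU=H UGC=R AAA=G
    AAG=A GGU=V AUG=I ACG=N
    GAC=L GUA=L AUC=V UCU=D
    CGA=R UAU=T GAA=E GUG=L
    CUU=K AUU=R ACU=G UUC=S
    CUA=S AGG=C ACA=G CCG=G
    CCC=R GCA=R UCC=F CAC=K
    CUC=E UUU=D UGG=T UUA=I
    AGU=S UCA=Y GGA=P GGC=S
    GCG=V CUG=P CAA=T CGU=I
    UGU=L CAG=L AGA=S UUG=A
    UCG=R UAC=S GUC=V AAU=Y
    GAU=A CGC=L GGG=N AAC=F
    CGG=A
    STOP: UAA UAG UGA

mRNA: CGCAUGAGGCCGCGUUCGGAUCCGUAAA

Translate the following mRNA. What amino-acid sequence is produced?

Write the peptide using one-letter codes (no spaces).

start AUG at pos 3
pos 3: AUG -> I; peptide=I
pos 6: AGG -> C; peptide=IC
pos 9: CCG -> G; peptide=ICG
pos 12: CGU -> I; peptide=ICGI
pos 15: UCG -> R; peptide=ICGIR
pos 18: GAU -> A; peptide=ICGIRA
pos 21: CCG -> G; peptide=ICGIRAG
pos 24: UAA -> STOP

Answer: ICGIRAG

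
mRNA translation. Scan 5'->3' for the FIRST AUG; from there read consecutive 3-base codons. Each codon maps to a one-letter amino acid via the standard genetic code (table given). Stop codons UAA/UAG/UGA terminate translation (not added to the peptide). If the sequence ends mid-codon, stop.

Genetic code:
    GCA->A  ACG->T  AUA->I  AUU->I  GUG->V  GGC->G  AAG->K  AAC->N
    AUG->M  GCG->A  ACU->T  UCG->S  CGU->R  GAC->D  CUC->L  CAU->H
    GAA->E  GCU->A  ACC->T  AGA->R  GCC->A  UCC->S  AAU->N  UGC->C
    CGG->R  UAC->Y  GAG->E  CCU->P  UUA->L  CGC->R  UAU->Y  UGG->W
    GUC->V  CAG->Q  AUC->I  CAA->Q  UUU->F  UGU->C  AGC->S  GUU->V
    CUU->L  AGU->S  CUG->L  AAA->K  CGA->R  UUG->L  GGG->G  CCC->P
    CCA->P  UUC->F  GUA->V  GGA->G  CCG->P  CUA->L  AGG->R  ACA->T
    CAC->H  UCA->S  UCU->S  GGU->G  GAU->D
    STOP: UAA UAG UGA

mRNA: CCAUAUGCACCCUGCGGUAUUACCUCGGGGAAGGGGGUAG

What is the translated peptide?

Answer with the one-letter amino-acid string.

start AUG at pos 4
pos 4: AUG -> M; peptide=M
pos 7: CAC -> H; peptide=MH
pos 10: CCU -> P; peptide=MHP
pos 13: GCG -> A; peptide=MHPA
pos 16: GUA -> V; peptide=MHPAV
pos 19: UUA -> L; peptide=MHPAVL
pos 22: CCU -> P; peptide=MHPAVLP
pos 25: CGG -> R; peptide=MHPAVLPR
pos 28: GGA -> G; peptide=MHPAVLPRG
pos 31: AGG -> R; peptide=MHPAVLPRGR
pos 34: GGG -> G; peptide=MHPAVLPRGRG
pos 37: UAG -> STOP

Answer: MHPAVLPRGRG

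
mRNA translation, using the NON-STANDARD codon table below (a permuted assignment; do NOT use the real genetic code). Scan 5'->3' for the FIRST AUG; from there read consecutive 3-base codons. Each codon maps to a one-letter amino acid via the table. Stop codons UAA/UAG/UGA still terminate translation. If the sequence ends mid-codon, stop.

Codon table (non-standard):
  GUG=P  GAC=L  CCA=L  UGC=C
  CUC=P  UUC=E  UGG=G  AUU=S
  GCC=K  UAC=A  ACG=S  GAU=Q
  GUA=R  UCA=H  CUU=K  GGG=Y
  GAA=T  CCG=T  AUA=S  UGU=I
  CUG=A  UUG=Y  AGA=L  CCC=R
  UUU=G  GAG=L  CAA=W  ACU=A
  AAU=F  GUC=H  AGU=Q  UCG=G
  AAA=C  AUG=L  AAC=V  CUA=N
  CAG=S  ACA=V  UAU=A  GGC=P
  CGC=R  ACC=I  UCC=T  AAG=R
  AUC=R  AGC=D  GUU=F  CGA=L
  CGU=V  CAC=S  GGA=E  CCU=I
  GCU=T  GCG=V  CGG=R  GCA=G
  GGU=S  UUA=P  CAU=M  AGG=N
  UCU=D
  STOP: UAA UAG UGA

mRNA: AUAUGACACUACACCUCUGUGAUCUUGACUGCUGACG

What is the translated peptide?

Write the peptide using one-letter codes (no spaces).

Answer: LVNSPIQKLC

Derivation:
start AUG at pos 2
pos 2: AUG -> L; peptide=L
pos 5: ACA -> V; peptide=LV
pos 8: CUA -> N; peptide=LVN
pos 11: CAC -> S; peptide=LVNS
pos 14: CUC -> P; peptide=LVNSP
pos 17: UGU -> I; peptide=LVNSPI
pos 20: GAU -> Q; peptide=LVNSPIQ
pos 23: CUU -> K; peptide=LVNSPIQK
pos 26: GAC -> L; peptide=LVNSPIQKL
pos 29: UGC -> C; peptide=LVNSPIQKLC
pos 32: UGA -> STOP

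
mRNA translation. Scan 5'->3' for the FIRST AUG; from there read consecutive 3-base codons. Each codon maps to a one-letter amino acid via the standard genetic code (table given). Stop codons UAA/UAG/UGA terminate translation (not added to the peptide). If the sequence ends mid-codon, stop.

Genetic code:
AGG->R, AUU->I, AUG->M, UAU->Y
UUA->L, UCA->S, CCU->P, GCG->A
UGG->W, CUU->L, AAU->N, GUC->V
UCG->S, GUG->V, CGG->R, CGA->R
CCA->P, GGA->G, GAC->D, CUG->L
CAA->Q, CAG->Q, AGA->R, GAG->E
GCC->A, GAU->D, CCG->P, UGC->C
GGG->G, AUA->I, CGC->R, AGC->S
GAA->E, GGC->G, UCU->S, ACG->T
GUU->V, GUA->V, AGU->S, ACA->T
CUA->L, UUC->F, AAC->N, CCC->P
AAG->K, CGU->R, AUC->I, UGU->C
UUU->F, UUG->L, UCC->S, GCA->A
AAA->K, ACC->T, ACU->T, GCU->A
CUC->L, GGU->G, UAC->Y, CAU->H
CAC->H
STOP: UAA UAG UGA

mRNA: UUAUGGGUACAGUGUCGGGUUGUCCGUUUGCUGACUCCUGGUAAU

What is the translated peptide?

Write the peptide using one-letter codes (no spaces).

Answer: MGTVSGCPFADSW

Derivation:
start AUG at pos 2
pos 2: AUG -> M; peptide=M
pos 5: GGU -> G; peptide=MG
pos 8: ACA -> T; peptide=MGT
pos 11: GUG -> V; peptide=MGTV
pos 14: UCG -> S; peptide=MGTVS
pos 17: GGU -> G; peptide=MGTVSG
pos 20: UGU -> C; peptide=MGTVSGC
pos 23: CCG -> P; peptide=MGTVSGCP
pos 26: UUU -> F; peptide=MGTVSGCPF
pos 29: GCU -> A; peptide=MGTVSGCPFA
pos 32: GAC -> D; peptide=MGTVSGCPFAD
pos 35: UCC -> S; peptide=MGTVSGCPFADS
pos 38: UGG -> W; peptide=MGTVSGCPFADSW
pos 41: UAA -> STOP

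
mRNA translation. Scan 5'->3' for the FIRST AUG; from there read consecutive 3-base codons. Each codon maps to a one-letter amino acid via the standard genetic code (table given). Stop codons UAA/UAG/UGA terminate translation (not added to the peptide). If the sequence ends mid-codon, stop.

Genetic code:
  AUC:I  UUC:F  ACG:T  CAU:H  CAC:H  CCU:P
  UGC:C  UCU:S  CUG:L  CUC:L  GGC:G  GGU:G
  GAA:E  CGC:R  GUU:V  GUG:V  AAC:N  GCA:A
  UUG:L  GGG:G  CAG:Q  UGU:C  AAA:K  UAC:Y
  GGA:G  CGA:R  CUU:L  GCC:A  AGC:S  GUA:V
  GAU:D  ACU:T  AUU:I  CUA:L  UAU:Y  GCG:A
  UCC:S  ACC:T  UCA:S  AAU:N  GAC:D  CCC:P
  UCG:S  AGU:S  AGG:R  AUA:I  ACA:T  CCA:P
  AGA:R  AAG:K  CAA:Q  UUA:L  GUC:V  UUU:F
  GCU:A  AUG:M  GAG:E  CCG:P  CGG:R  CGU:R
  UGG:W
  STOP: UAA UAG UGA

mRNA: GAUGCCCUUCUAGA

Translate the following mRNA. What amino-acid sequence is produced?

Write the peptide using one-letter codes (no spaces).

start AUG at pos 1
pos 1: AUG -> M; peptide=M
pos 4: CCC -> P; peptide=MP
pos 7: UUC -> F; peptide=MPF
pos 10: UAG -> STOP

Answer: MPF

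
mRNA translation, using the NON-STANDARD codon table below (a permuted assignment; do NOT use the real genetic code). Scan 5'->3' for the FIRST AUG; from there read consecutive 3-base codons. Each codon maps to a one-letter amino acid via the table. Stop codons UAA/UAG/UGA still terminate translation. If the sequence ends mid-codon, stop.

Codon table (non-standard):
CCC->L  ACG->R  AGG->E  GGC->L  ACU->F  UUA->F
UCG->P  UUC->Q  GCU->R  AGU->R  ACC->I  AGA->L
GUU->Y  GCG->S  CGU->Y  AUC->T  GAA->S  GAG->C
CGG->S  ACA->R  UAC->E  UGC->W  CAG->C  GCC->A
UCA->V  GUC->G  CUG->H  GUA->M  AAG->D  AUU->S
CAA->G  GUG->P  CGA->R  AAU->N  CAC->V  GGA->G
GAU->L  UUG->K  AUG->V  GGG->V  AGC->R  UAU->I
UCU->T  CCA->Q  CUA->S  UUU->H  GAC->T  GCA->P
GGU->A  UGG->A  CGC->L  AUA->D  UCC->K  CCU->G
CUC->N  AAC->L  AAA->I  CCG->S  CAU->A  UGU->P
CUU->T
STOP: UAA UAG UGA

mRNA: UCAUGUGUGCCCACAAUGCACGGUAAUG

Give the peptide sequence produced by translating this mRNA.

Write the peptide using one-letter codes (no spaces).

start AUG at pos 2
pos 2: AUG -> V; peptide=V
pos 5: UGU -> P; peptide=VP
pos 8: GCC -> A; peptide=VPA
pos 11: CAC -> V; peptide=VPAV
pos 14: AAU -> N; peptide=VPAVN
pos 17: GCA -> P; peptide=VPAVNP
pos 20: CGG -> S; peptide=VPAVNPS
pos 23: UAA -> STOP

Answer: VPAVNPS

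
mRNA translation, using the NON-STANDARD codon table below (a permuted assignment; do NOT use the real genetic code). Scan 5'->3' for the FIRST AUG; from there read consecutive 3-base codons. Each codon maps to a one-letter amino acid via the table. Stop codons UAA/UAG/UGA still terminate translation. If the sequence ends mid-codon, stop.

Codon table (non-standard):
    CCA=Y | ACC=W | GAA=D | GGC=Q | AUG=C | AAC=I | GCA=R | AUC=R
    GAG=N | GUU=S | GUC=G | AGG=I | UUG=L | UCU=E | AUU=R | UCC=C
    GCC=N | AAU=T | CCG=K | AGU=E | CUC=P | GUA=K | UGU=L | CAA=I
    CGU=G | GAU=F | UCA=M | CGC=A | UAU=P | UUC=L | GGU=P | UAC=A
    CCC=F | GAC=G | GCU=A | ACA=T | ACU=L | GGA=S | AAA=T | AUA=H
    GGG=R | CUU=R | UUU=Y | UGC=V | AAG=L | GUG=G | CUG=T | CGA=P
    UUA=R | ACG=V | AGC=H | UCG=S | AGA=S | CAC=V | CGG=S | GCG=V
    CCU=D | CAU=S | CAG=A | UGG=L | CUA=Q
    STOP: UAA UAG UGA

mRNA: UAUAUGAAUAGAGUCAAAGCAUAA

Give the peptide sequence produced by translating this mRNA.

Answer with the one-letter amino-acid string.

Answer: CTSGTR

Derivation:
start AUG at pos 3
pos 3: AUG -> C; peptide=C
pos 6: AAU -> T; peptide=CT
pos 9: AGA -> S; peptide=CTS
pos 12: GUC -> G; peptide=CTSG
pos 15: AAA -> T; peptide=CTSGT
pos 18: GCA -> R; peptide=CTSGTR
pos 21: UAA -> STOP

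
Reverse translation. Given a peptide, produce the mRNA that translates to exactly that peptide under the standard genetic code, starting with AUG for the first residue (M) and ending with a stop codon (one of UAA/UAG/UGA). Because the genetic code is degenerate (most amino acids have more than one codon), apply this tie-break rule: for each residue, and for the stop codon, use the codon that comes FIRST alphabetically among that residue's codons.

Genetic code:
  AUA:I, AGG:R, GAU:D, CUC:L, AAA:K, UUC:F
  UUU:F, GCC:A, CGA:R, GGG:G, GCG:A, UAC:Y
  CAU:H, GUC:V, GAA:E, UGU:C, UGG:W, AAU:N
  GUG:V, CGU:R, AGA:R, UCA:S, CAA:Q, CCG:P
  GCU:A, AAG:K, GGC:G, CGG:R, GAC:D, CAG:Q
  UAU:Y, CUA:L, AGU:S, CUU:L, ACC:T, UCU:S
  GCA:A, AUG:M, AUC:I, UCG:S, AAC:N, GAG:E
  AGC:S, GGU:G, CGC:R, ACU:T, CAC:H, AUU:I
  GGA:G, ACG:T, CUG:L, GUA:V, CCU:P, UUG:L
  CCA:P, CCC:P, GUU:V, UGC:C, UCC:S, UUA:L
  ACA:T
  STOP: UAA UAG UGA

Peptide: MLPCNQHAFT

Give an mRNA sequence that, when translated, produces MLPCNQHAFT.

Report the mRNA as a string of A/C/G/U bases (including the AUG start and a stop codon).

residue 1: M -> AUG (start codon)
residue 2: L codons sorted = CUA,CUC,CUG,CUU,UUA,UUG -> pick first = CUA
residue 3: P codons sorted = CCA,CCC,CCG,CCU -> pick first = CCA
residue 4: C codons sorted = UGC,UGU -> pick first = UGC
residue 5: N codons sorted = AAC,AAU -> pick first = AAC
residue 6: Q codons sorted = CAA,CAG -> pick first = CAA
residue 7: H codons sorted = CAC,CAU -> pick first = CAC
residue 8: A codons sorted = GCA,GCC,GCG,GCU -> pick first = GCA
residue 9: F codons sorted = UUC,UUU -> pick first = UUC
residue 10: T codons sorted = ACA,ACC,ACG,ACU -> pick first = ACA
terminator: stop codons sorted = UAA,UAG,UGA -> pick first = UAA

Answer: mRNA: AUGCUACCAUGCAACCAACACGCAUUCACAUAA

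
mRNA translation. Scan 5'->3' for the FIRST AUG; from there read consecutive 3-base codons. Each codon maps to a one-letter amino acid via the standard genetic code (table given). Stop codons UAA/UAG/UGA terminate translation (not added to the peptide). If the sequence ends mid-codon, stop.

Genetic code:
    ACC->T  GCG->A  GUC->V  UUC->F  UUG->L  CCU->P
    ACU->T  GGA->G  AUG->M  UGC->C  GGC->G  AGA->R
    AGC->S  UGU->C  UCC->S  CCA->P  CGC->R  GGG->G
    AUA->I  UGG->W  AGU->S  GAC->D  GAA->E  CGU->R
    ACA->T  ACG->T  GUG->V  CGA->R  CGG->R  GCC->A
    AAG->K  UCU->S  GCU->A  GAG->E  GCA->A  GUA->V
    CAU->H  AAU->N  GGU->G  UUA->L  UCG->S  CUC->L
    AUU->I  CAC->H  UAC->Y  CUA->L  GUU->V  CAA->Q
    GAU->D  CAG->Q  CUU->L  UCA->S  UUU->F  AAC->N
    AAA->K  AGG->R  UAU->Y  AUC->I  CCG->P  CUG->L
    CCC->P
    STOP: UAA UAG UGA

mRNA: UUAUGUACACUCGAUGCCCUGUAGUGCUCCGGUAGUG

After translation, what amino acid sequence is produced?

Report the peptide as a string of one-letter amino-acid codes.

Answer: MYTRCPVVLR

Derivation:
start AUG at pos 2
pos 2: AUG -> M; peptide=M
pos 5: UAC -> Y; peptide=MY
pos 8: ACU -> T; peptide=MYT
pos 11: CGA -> R; peptide=MYTR
pos 14: UGC -> C; peptide=MYTRC
pos 17: CCU -> P; peptide=MYTRCP
pos 20: GUA -> V; peptide=MYTRCPV
pos 23: GUG -> V; peptide=MYTRCPVV
pos 26: CUC -> L; peptide=MYTRCPVVL
pos 29: CGG -> R; peptide=MYTRCPVVLR
pos 32: UAG -> STOP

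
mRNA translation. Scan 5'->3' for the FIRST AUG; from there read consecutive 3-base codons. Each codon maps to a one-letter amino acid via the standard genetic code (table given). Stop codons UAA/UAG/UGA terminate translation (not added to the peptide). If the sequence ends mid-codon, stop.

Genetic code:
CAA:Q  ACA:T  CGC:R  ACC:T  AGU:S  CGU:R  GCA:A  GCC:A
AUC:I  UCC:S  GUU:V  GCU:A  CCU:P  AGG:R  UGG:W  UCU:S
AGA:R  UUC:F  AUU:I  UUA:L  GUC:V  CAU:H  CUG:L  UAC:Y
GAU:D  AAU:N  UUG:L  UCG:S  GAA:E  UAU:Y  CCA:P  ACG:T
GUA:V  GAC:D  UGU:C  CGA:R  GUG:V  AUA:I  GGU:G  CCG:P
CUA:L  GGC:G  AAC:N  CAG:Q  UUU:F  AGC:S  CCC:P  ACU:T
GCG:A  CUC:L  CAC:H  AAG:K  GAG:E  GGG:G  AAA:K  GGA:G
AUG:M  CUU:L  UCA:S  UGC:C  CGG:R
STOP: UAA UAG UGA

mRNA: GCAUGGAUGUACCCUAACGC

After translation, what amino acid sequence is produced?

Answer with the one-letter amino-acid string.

start AUG at pos 2
pos 2: AUG -> M; peptide=M
pos 5: GAU -> D; peptide=MD
pos 8: GUA -> V; peptide=MDV
pos 11: CCC -> P; peptide=MDVP
pos 14: UAA -> STOP

Answer: MDVP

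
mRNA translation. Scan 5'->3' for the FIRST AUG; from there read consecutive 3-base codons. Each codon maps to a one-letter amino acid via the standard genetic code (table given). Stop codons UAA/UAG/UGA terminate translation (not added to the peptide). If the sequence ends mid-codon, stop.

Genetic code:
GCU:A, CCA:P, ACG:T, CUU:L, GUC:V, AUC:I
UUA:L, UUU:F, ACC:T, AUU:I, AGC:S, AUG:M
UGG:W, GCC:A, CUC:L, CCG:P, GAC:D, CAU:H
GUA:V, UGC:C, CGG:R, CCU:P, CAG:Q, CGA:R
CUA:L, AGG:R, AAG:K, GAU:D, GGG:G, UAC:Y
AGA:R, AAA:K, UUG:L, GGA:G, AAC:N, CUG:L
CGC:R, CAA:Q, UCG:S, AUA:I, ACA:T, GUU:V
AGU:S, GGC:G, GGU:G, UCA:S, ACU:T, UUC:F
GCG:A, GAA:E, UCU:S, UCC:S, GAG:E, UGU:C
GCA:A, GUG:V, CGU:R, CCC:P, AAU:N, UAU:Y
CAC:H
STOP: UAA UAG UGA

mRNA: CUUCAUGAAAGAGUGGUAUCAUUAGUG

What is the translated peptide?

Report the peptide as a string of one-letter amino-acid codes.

Answer: MKEWYH

Derivation:
start AUG at pos 4
pos 4: AUG -> M; peptide=M
pos 7: AAA -> K; peptide=MK
pos 10: GAG -> E; peptide=MKE
pos 13: UGG -> W; peptide=MKEW
pos 16: UAU -> Y; peptide=MKEWY
pos 19: CAU -> H; peptide=MKEWYH
pos 22: UAG -> STOP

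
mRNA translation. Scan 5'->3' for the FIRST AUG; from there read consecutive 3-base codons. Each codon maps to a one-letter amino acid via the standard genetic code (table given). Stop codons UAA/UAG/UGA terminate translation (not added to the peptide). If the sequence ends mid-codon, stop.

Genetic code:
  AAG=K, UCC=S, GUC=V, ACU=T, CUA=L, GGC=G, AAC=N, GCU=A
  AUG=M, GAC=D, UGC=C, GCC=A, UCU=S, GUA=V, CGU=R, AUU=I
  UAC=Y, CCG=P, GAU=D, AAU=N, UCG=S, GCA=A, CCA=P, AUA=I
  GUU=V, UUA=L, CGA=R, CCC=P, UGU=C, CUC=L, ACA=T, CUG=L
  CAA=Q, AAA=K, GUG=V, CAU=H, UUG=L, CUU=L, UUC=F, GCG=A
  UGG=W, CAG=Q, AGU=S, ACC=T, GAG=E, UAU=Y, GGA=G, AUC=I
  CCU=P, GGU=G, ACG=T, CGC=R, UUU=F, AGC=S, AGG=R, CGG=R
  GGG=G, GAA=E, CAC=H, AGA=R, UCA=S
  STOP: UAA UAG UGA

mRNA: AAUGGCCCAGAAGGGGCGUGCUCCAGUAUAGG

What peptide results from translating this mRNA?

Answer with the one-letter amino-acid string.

Answer: MAQKGRAPV

Derivation:
start AUG at pos 1
pos 1: AUG -> M; peptide=M
pos 4: GCC -> A; peptide=MA
pos 7: CAG -> Q; peptide=MAQ
pos 10: AAG -> K; peptide=MAQK
pos 13: GGG -> G; peptide=MAQKG
pos 16: CGU -> R; peptide=MAQKGR
pos 19: GCU -> A; peptide=MAQKGRA
pos 22: CCA -> P; peptide=MAQKGRAP
pos 25: GUA -> V; peptide=MAQKGRAPV
pos 28: UAG -> STOP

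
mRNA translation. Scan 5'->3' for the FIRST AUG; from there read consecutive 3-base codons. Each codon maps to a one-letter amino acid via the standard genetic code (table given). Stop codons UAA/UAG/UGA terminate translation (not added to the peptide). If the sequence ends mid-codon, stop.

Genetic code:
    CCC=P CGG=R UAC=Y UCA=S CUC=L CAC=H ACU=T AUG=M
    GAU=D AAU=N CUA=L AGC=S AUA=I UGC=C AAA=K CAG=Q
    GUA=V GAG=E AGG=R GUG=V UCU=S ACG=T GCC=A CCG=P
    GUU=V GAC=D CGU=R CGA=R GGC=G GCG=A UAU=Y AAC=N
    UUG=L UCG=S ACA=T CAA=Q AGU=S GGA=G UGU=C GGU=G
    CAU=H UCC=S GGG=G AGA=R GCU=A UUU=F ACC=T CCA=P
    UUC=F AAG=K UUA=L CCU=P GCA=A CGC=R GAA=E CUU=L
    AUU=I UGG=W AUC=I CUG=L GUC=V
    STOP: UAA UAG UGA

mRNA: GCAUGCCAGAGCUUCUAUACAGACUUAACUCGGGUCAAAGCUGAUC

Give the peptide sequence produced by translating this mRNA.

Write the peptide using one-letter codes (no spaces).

start AUG at pos 2
pos 2: AUG -> M; peptide=M
pos 5: CCA -> P; peptide=MP
pos 8: GAG -> E; peptide=MPE
pos 11: CUU -> L; peptide=MPEL
pos 14: CUA -> L; peptide=MPELL
pos 17: UAC -> Y; peptide=MPELLY
pos 20: AGA -> R; peptide=MPELLYR
pos 23: CUU -> L; peptide=MPELLYRL
pos 26: AAC -> N; peptide=MPELLYRLN
pos 29: UCG -> S; peptide=MPELLYRLNS
pos 32: GGU -> G; peptide=MPELLYRLNSG
pos 35: CAA -> Q; peptide=MPELLYRLNSGQ
pos 38: AGC -> S; peptide=MPELLYRLNSGQS
pos 41: UGA -> STOP

Answer: MPELLYRLNSGQS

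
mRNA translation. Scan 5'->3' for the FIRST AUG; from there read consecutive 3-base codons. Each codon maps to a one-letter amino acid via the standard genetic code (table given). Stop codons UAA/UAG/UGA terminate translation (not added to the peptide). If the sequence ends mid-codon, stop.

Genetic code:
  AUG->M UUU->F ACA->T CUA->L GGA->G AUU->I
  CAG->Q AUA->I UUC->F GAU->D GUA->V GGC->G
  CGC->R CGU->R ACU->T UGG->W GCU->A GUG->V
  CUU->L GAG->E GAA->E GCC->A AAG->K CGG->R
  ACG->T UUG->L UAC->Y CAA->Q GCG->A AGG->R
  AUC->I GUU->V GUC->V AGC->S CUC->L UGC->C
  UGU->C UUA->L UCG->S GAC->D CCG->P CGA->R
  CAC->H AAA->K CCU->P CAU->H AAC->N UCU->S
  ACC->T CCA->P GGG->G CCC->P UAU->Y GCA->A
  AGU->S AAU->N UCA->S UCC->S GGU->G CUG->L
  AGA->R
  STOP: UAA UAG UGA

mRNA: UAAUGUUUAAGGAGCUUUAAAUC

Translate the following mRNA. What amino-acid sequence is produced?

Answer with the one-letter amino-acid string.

start AUG at pos 2
pos 2: AUG -> M; peptide=M
pos 5: UUU -> F; peptide=MF
pos 8: AAG -> K; peptide=MFK
pos 11: GAG -> E; peptide=MFKE
pos 14: CUU -> L; peptide=MFKEL
pos 17: UAA -> STOP

Answer: MFKEL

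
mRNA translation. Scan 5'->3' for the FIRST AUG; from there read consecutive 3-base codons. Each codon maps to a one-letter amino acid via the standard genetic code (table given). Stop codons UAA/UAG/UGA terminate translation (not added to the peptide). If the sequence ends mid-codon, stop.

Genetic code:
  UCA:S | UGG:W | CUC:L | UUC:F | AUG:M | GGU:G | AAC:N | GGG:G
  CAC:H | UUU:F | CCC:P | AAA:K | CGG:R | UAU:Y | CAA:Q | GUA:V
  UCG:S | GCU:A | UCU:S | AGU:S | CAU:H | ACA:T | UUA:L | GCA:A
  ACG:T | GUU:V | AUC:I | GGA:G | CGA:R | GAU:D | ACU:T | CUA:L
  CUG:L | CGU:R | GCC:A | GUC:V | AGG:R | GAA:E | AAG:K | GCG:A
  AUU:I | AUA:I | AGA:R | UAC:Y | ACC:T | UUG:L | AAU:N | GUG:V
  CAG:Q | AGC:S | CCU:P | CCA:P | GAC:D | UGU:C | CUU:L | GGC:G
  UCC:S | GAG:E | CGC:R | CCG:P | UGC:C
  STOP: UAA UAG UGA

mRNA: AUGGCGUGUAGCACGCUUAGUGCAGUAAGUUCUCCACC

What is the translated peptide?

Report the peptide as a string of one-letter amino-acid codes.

start AUG at pos 0
pos 0: AUG -> M; peptide=M
pos 3: GCG -> A; peptide=MA
pos 6: UGU -> C; peptide=MAC
pos 9: AGC -> S; peptide=MACS
pos 12: ACG -> T; peptide=MACST
pos 15: CUU -> L; peptide=MACSTL
pos 18: AGU -> S; peptide=MACSTLS
pos 21: GCA -> A; peptide=MACSTLSA
pos 24: GUA -> V; peptide=MACSTLSAV
pos 27: AGU -> S; peptide=MACSTLSAVS
pos 30: UCU -> S; peptide=MACSTLSAVSS
pos 33: CCA -> P; peptide=MACSTLSAVSSP
pos 36: only 2 nt remain (<3), stop (end of mRNA)

Answer: MACSTLSAVSSP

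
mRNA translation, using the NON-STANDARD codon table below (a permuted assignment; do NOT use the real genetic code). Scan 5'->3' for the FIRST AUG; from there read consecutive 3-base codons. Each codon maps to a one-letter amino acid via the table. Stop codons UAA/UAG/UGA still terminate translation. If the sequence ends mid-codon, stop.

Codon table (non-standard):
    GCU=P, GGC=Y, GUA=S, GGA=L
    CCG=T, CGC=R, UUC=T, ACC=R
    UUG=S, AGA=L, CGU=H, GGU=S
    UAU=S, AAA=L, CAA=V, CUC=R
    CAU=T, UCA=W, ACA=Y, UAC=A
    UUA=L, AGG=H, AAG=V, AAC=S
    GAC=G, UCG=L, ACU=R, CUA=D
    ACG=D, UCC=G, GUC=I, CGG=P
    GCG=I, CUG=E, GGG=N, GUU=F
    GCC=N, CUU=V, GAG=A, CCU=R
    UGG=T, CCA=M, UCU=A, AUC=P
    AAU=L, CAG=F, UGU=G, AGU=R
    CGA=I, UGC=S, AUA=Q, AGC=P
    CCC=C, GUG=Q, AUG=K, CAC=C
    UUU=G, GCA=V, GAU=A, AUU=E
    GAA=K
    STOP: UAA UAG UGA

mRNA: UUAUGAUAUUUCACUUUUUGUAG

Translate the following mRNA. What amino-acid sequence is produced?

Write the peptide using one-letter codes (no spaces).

start AUG at pos 2
pos 2: AUG -> K; peptide=K
pos 5: AUA -> Q; peptide=KQ
pos 8: UUU -> G; peptide=KQG
pos 11: CAC -> C; peptide=KQGC
pos 14: UUU -> G; peptide=KQGCG
pos 17: UUG -> S; peptide=KQGCGS
pos 20: UAG -> STOP

Answer: KQGCGS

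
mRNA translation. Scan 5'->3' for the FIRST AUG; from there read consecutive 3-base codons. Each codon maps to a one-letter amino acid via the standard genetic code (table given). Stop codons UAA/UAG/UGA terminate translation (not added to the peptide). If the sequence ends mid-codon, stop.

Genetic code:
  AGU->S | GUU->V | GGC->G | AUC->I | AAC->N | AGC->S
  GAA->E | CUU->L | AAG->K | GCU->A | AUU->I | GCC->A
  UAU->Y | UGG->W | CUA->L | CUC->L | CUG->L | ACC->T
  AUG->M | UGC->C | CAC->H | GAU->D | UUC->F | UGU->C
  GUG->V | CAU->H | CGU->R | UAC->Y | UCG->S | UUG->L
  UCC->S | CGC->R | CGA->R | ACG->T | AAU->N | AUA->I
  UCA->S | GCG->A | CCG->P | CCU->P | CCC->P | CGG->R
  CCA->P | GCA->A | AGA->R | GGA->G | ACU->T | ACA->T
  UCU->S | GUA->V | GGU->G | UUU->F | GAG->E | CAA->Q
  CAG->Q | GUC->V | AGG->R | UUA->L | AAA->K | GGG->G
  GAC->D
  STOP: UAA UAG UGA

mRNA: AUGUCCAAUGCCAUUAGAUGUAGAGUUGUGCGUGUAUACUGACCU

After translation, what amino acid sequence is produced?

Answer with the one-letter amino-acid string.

start AUG at pos 0
pos 0: AUG -> M; peptide=M
pos 3: UCC -> S; peptide=MS
pos 6: AAU -> N; peptide=MSN
pos 9: GCC -> A; peptide=MSNA
pos 12: AUU -> I; peptide=MSNAI
pos 15: AGA -> R; peptide=MSNAIR
pos 18: UGU -> C; peptide=MSNAIRC
pos 21: AGA -> R; peptide=MSNAIRCR
pos 24: GUU -> V; peptide=MSNAIRCRV
pos 27: GUG -> V; peptide=MSNAIRCRVV
pos 30: CGU -> R; peptide=MSNAIRCRVVR
pos 33: GUA -> V; peptide=MSNAIRCRVVRV
pos 36: UAC -> Y; peptide=MSNAIRCRVVRVY
pos 39: UGA -> STOP

Answer: MSNAIRCRVVRVY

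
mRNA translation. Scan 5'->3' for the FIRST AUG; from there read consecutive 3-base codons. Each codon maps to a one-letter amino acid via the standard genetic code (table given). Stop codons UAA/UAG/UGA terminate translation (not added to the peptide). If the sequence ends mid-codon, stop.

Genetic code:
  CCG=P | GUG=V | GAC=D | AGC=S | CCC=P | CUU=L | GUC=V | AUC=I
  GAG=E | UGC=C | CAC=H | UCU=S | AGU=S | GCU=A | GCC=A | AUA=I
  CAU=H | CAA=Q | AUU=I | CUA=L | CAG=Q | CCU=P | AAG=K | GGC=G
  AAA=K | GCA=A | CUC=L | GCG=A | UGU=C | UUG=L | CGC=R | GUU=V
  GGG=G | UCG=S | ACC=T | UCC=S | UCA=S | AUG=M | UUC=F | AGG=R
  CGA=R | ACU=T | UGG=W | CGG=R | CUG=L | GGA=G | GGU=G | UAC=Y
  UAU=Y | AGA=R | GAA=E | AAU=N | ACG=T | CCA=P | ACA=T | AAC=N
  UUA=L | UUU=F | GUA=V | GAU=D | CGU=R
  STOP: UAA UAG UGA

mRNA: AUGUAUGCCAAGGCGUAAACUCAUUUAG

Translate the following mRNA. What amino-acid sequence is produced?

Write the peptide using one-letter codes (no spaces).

Answer: MYAKA

Derivation:
start AUG at pos 0
pos 0: AUG -> M; peptide=M
pos 3: UAU -> Y; peptide=MY
pos 6: GCC -> A; peptide=MYA
pos 9: AAG -> K; peptide=MYAK
pos 12: GCG -> A; peptide=MYAKA
pos 15: UAA -> STOP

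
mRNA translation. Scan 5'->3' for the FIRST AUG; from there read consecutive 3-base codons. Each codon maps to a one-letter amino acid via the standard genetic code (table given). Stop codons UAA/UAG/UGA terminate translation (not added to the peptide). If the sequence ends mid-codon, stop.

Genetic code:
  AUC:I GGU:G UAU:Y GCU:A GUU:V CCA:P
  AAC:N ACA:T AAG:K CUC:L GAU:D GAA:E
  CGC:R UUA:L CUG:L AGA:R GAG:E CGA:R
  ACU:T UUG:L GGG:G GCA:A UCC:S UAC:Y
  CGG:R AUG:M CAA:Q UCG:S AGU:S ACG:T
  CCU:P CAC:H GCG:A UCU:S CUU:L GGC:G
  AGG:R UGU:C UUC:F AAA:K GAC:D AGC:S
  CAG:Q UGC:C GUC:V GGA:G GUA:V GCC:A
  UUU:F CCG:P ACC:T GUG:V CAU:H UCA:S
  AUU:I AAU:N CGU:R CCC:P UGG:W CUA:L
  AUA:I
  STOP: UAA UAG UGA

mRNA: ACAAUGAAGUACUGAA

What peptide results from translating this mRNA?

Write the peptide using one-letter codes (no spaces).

start AUG at pos 3
pos 3: AUG -> M; peptide=M
pos 6: AAG -> K; peptide=MK
pos 9: UAC -> Y; peptide=MKY
pos 12: UGA -> STOP

Answer: MKY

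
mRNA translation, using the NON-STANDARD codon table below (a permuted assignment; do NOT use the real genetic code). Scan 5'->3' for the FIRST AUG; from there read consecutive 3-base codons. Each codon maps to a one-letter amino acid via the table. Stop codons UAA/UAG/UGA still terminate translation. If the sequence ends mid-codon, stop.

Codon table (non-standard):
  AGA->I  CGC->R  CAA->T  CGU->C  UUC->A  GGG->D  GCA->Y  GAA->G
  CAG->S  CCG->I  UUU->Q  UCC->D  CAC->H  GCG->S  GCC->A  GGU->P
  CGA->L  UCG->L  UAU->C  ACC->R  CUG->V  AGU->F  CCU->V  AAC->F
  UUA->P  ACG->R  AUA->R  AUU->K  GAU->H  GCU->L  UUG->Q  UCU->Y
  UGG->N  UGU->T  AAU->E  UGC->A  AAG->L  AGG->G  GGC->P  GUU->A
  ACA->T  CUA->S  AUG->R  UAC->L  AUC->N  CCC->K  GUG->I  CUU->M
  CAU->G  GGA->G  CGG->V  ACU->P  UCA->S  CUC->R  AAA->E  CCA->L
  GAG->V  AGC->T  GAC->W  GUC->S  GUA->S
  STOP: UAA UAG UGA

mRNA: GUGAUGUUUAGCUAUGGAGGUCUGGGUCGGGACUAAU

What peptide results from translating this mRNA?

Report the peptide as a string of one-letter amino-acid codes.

Answer: RQTCGPVPVW

Derivation:
start AUG at pos 3
pos 3: AUG -> R; peptide=R
pos 6: UUU -> Q; peptide=RQ
pos 9: AGC -> T; peptide=RQT
pos 12: UAU -> C; peptide=RQTC
pos 15: GGA -> G; peptide=RQTCG
pos 18: GGU -> P; peptide=RQTCGP
pos 21: CUG -> V; peptide=RQTCGPV
pos 24: GGU -> P; peptide=RQTCGPVP
pos 27: CGG -> V; peptide=RQTCGPVPV
pos 30: GAC -> W; peptide=RQTCGPVPVW
pos 33: UAA -> STOP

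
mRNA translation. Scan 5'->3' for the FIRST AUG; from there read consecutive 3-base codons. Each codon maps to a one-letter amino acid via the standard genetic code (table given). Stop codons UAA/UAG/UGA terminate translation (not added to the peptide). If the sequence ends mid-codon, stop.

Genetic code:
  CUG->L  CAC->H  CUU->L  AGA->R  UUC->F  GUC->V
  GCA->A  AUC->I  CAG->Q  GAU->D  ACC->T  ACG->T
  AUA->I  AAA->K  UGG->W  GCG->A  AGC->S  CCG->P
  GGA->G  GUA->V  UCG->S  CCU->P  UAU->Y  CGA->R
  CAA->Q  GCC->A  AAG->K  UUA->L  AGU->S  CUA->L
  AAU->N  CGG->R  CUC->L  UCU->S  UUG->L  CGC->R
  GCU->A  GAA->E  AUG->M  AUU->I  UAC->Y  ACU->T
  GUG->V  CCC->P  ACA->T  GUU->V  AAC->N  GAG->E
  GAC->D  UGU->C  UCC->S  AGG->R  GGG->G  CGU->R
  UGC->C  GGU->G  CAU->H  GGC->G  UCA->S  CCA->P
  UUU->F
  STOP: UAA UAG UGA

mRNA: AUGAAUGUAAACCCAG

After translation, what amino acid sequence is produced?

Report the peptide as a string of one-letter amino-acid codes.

start AUG at pos 0
pos 0: AUG -> M; peptide=M
pos 3: AAU -> N; peptide=MN
pos 6: GUA -> V; peptide=MNV
pos 9: AAC -> N; peptide=MNVN
pos 12: CCA -> P; peptide=MNVNP
pos 15: only 1 nt remain (<3), stop (end of mRNA)

Answer: MNVNP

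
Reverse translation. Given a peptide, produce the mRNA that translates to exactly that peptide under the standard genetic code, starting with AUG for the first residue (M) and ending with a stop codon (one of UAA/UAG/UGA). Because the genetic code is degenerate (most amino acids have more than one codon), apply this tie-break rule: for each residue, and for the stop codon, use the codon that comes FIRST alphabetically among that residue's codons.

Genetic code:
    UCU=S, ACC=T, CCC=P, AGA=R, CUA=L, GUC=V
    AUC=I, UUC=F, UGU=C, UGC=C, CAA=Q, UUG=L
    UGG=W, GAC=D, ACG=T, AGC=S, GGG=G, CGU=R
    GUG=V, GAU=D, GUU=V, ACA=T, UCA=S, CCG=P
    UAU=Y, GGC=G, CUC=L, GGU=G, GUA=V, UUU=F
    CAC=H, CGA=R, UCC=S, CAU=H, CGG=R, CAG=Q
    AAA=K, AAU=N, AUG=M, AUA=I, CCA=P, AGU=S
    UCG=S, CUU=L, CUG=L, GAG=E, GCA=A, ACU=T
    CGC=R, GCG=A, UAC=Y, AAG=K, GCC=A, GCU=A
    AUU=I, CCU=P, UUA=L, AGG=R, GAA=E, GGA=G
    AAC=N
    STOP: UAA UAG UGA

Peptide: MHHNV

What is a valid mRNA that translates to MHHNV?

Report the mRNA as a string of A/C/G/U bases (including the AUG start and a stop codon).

Answer: mRNA: AUGCACCACAACGUAUAA

Derivation:
residue 1: M -> AUG (start codon)
residue 2: H codons sorted = CAC,CAU -> pick first = CAC
residue 3: H codons sorted = CAC,CAU -> pick first = CAC
residue 4: N codons sorted = AAC,AAU -> pick first = AAC
residue 5: V codons sorted = GUA,GUC,GUG,GUU -> pick first = GUA
terminator: stop codons sorted = UAA,UAG,UGA -> pick first = UAA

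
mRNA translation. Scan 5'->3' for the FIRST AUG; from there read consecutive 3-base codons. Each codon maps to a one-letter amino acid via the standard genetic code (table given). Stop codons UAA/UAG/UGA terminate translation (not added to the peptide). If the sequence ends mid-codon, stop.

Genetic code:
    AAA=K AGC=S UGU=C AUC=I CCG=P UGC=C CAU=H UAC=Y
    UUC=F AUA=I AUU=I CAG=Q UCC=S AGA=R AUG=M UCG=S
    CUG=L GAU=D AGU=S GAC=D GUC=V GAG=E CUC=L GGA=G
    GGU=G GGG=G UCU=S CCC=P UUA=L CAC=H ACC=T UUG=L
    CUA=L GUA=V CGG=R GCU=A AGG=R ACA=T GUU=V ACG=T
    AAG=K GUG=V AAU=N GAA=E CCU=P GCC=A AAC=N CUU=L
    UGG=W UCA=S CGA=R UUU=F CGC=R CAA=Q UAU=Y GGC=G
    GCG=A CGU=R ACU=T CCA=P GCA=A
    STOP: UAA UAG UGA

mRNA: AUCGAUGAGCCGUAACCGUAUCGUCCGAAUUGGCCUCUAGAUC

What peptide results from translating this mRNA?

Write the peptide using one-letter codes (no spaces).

start AUG at pos 4
pos 4: AUG -> M; peptide=M
pos 7: AGC -> S; peptide=MS
pos 10: CGU -> R; peptide=MSR
pos 13: AAC -> N; peptide=MSRN
pos 16: CGU -> R; peptide=MSRNR
pos 19: AUC -> I; peptide=MSRNRI
pos 22: GUC -> V; peptide=MSRNRIV
pos 25: CGA -> R; peptide=MSRNRIVR
pos 28: AUU -> I; peptide=MSRNRIVRI
pos 31: GGC -> G; peptide=MSRNRIVRIG
pos 34: CUC -> L; peptide=MSRNRIVRIGL
pos 37: UAG -> STOP

Answer: MSRNRIVRIGL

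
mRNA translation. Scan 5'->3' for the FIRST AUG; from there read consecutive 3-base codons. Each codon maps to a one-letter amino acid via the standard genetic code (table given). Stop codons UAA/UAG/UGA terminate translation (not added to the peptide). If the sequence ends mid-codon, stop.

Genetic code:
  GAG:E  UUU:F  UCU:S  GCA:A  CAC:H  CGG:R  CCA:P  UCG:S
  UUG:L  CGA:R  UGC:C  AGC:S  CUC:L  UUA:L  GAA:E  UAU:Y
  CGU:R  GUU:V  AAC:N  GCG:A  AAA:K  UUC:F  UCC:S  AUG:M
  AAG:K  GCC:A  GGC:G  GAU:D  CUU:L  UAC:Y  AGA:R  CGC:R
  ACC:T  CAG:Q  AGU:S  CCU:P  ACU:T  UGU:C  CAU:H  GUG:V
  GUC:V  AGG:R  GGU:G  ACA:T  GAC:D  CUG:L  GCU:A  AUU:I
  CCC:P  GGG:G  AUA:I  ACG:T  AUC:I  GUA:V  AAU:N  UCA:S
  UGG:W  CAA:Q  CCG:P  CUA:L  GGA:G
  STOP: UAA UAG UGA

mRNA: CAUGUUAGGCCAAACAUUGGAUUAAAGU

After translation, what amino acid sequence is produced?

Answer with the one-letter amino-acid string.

Answer: MLGQTLD

Derivation:
start AUG at pos 1
pos 1: AUG -> M; peptide=M
pos 4: UUA -> L; peptide=ML
pos 7: GGC -> G; peptide=MLG
pos 10: CAA -> Q; peptide=MLGQ
pos 13: ACA -> T; peptide=MLGQT
pos 16: UUG -> L; peptide=MLGQTL
pos 19: GAU -> D; peptide=MLGQTLD
pos 22: UAA -> STOP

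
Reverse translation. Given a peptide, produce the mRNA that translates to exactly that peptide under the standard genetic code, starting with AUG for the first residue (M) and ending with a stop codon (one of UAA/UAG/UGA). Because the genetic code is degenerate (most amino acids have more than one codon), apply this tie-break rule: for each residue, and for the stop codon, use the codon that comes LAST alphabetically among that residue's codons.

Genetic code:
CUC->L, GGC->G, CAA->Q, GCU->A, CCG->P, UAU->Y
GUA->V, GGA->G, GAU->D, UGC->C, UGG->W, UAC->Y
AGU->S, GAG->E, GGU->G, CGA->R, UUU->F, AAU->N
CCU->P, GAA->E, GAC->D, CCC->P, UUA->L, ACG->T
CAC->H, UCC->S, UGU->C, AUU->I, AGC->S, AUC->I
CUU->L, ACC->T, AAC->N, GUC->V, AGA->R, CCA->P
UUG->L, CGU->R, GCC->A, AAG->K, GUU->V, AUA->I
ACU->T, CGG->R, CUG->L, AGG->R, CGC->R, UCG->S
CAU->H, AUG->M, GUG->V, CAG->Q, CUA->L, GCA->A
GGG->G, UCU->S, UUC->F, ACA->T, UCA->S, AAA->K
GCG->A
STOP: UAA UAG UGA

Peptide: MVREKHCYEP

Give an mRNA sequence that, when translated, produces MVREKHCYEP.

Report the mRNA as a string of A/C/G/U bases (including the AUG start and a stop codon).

residue 1: M -> AUG (start codon)
residue 2: V codons sorted = GUA,GUC,GUG,GUU -> pick last = GUU
residue 3: R codons sorted = AGA,AGG,CGA,CGC,CGG,CGU -> pick last = CGU
residue 4: E codons sorted = GAA,GAG -> pick last = GAG
residue 5: K codons sorted = AAA,AAG -> pick last = AAG
residue 6: H codons sorted = CAC,CAU -> pick last = CAU
residue 7: C codons sorted = UGC,UGU -> pick last = UGU
residue 8: Y codons sorted = UAC,UAU -> pick last = UAU
residue 9: E codons sorted = GAA,GAG -> pick last = GAG
residue 10: P codons sorted = CCA,CCC,CCG,CCU -> pick last = CCU
terminator: stop codons sorted = UAA,UAG,UGA -> pick last = UGA

Answer: mRNA: AUGGUUCGUGAGAAGCAUUGUUAUGAGCCUUGA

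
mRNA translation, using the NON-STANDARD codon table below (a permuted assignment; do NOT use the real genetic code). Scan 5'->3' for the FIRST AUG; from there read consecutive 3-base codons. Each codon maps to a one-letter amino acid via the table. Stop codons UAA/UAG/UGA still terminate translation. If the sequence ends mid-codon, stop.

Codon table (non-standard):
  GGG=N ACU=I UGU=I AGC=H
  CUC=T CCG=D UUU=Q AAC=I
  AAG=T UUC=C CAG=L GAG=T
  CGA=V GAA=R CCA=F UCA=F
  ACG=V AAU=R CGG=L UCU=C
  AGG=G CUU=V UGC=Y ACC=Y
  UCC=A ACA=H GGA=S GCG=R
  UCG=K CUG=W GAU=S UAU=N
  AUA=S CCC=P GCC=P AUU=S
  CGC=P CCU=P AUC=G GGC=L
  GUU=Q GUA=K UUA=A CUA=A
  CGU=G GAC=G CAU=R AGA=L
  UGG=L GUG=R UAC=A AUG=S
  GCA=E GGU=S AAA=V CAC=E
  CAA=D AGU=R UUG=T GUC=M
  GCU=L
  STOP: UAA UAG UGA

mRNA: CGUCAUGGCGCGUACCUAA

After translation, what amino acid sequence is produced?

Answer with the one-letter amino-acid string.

Answer: SRGY

Derivation:
start AUG at pos 4
pos 4: AUG -> S; peptide=S
pos 7: GCG -> R; peptide=SR
pos 10: CGU -> G; peptide=SRG
pos 13: ACC -> Y; peptide=SRGY
pos 16: UAA -> STOP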